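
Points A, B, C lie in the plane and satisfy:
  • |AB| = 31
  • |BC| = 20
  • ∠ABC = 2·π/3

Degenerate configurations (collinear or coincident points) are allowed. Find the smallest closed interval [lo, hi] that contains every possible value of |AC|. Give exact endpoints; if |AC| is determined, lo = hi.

|AB| ∈ {31}
|BC| ∈ {20}
|AC| ∈ {√(1981)}

|AC| = √(1981)  (≈ 44.5084)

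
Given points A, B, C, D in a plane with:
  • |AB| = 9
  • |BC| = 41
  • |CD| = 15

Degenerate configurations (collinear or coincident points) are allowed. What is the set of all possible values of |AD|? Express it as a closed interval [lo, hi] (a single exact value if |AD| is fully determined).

|AB| ∈ {9}
|BC| ∈ {41}
|CD| ∈ {15}
|AC| ∈ [32, 50]
|BD| ∈ [26, 56]
|AD| ∈ [17, 65]

|AD| ∈ [17, 65]  (≈ [17.0000, 65.0000])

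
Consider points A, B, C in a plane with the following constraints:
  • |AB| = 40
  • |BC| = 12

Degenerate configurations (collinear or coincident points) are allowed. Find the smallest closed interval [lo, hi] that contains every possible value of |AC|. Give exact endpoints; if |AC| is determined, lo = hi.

|AC| ∈ [28, 52]  (≈ [28.0000, 52.0000])

|AB| ∈ {40}
|BC| ∈ {12}
|AC| ∈ [28, 52]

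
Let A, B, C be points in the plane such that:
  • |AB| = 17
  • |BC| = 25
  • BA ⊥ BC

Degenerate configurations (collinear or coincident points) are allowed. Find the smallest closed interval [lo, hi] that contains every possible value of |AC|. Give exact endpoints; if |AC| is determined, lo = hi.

|AB| ∈ {17}
|BC| ∈ {25}
|AC| ∈ {√(914)}

|AC| = √(914)  (≈ 30.2324)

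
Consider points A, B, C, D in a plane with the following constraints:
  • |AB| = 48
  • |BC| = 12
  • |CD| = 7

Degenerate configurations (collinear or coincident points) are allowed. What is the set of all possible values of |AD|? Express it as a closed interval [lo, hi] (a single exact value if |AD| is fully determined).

|AB| ∈ {48}
|BC| ∈ {12}
|CD| ∈ {7}
|AC| ∈ [36, 60]
|BD| ∈ [5, 19]
|AD| ∈ [29, 67]

|AD| ∈ [29, 67]  (≈ [29.0000, 67.0000])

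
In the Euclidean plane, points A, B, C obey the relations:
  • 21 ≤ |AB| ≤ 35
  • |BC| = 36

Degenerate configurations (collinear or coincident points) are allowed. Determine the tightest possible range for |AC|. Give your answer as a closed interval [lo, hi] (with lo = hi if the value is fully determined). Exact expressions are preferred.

|AB| ∈ [21, 35]
|BC| ∈ {36}
|AC| ∈ [1, 71]

|AC| ∈ [1, 71]  (≈ [1.0000, 71.0000])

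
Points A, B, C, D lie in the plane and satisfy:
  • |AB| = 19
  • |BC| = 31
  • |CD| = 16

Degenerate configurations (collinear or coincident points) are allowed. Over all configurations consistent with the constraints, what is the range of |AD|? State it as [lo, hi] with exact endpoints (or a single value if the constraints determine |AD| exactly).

|AD| ∈ [0, 66]  (≈ [0.0000, 66.0000])

|AB| ∈ {19}
|BC| ∈ {31}
|CD| ∈ {16}
|AC| ∈ [12, 50]
|BD| ∈ [15, 47]
|AD| ∈ [0, 66]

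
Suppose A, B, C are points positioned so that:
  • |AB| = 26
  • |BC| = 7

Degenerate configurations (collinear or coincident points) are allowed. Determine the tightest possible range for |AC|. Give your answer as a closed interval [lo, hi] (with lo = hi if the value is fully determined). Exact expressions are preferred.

|AB| ∈ {26}
|BC| ∈ {7}
|AC| ∈ [19, 33]

|AC| ∈ [19, 33]  (≈ [19.0000, 33.0000])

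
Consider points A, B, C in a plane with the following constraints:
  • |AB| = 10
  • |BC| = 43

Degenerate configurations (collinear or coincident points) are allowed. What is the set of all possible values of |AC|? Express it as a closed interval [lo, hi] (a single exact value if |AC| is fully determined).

|AB| ∈ {10}
|BC| ∈ {43}
|AC| ∈ [33, 53]

|AC| ∈ [33, 53]  (≈ [33.0000, 53.0000])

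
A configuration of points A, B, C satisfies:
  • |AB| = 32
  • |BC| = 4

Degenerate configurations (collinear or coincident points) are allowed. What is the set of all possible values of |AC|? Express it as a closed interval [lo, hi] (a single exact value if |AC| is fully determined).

|AC| ∈ [28, 36]  (≈ [28.0000, 36.0000])

|AB| ∈ {32}
|BC| ∈ {4}
|AC| ∈ [28, 36]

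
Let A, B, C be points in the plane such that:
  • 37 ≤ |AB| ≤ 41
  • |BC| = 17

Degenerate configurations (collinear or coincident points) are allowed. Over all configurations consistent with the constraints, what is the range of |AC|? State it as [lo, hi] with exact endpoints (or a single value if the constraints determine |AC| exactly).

|AC| ∈ [20, 58]  (≈ [20.0000, 58.0000])

|AB| ∈ [37, 41]
|BC| ∈ {17}
|AC| ∈ [20, 58]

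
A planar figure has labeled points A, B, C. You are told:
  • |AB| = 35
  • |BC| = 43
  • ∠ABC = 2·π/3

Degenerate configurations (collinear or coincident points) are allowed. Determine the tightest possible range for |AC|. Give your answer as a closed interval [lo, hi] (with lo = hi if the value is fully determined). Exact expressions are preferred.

|AC| = √(4579)  (≈ 67.6683)

|AB| ∈ {35}
|BC| ∈ {43}
|AC| ∈ {√(4579)}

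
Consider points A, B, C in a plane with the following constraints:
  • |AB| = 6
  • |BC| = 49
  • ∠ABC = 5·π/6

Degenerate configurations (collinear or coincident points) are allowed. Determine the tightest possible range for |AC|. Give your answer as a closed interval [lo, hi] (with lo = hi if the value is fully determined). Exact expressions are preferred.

|AC| = √(294·√(3) + 2437)  (≈ 54.2791)

|AB| ∈ {6}
|BC| ∈ {49}
|AC| ∈ {√(294·√(3) + 2437)}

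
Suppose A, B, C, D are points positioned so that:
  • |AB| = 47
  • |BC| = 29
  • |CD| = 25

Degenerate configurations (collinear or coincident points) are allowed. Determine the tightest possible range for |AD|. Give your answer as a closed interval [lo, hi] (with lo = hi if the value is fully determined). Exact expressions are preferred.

|AB| ∈ {47}
|BC| ∈ {29}
|CD| ∈ {25}
|AC| ∈ [18, 76]
|BD| ∈ [4, 54]
|AD| ∈ [0, 101]

|AD| ∈ [0, 101]  (≈ [0.0000, 101.0000])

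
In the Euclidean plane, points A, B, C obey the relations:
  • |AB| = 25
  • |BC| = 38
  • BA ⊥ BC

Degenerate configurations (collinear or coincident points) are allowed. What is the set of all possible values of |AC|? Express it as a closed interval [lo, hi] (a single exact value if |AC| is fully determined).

|AC| = √(2069)  (≈ 45.4863)

|AB| ∈ {25}
|BC| ∈ {38}
|AC| ∈ {√(2069)}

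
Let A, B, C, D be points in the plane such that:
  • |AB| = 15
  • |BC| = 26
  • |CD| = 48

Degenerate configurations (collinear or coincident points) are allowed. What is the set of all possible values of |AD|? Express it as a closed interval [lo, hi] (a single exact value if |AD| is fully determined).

|AD| ∈ [7, 89]  (≈ [7.0000, 89.0000])

|AB| ∈ {15}
|BC| ∈ {26}
|CD| ∈ {48}
|AC| ∈ [11, 41]
|BD| ∈ [22, 74]
|AD| ∈ [7, 89]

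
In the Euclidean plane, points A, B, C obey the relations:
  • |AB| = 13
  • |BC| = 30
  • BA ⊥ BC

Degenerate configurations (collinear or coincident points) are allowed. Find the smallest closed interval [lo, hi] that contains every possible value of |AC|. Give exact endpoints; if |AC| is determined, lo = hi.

|AC| = √(1069)  (≈ 32.6956)

|AB| ∈ {13}
|BC| ∈ {30}
|AC| ∈ {√(1069)}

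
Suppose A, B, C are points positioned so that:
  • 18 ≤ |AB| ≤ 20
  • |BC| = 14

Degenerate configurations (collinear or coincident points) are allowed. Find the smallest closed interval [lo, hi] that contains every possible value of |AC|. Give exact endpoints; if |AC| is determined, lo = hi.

|AB| ∈ [18, 20]
|BC| ∈ {14}
|AC| ∈ [4, 34]

|AC| ∈ [4, 34]  (≈ [4.0000, 34.0000])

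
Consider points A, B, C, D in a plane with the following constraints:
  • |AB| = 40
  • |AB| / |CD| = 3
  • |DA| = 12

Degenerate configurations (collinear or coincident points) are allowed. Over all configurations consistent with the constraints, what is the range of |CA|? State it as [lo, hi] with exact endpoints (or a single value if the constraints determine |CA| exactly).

|AB| ∈ {40}
|AD| ∈ {12}
|CD| ∈ {40/3}
|BD| ∈ [28, 52]
|AC| ∈ [4/3, 76/3]
|BC| ∈ [44/3, 196/3]

|CA| ∈ [4/3, 76/3]  (≈ [1.3333, 25.3333])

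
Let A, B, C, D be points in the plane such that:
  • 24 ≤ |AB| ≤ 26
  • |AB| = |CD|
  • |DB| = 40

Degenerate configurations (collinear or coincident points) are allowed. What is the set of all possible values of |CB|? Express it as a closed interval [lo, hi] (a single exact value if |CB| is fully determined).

|CB| ∈ [14, 66]  (≈ [14.0000, 66.0000])

|AB| ∈ [24, 26]
|BD| ∈ {40}
|CD| ∈ [24, 26]
|AD| ∈ [14, 66]
|BC| ∈ [14, 66]
|AC| ∈ [0, 92]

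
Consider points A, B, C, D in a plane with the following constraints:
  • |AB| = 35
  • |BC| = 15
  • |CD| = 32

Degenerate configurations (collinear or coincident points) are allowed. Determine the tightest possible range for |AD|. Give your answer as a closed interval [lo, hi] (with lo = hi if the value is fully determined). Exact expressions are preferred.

|AD| ∈ [0, 82]  (≈ [0.0000, 82.0000])

|AB| ∈ {35}
|BC| ∈ {15}
|CD| ∈ {32}
|AC| ∈ [20, 50]
|BD| ∈ [17, 47]
|AD| ∈ [0, 82]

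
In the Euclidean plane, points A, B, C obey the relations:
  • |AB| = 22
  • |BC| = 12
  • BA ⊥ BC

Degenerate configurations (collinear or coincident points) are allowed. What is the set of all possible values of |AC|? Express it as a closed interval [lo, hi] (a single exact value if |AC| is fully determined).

|AB| ∈ {22}
|BC| ∈ {12}
|AC| ∈ {2·√(157)}

|AC| = 2·√(157)  (≈ 25.0599)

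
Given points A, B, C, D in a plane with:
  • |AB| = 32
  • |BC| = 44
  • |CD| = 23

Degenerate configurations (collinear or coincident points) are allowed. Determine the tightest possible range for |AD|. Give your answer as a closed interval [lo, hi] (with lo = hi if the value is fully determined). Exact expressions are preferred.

|AD| ∈ [0, 99]  (≈ [0.0000, 99.0000])

|AB| ∈ {32}
|BC| ∈ {44}
|CD| ∈ {23}
|AC| ∈ [12, 76]
|BD| ∈ [21, 67]
|AD| ∈ [0, 99]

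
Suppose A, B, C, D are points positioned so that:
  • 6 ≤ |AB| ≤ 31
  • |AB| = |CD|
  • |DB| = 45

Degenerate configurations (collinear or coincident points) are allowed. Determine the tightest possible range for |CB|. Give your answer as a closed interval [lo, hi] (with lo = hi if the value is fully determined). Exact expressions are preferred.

|AB| ∈ [6, 31]
|BD| ∈ {45}
|CD| ∈ [6, 31]
|AD| ∈ [14, 76]
|BC| ∈ [14, 76]
|AC| ∈ [0, 107]

|CB| ∈ [14, 76]  (≈ [14.0000, 76.0000])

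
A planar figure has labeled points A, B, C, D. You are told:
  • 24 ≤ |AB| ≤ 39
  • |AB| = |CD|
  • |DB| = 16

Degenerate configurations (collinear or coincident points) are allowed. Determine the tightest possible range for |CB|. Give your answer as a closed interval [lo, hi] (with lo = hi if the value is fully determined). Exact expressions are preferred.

|CB| ∈ [8, 55]  (≈ [8.0000, 55.0000])

|AB| ∈ [24, 39]
|BD| ∈ {16}
|CD| ∈ [24, 39]
|AD| ∈ [8, 55]
|BC| ∈ [8, 55]
|AC| ∈ [0, 94]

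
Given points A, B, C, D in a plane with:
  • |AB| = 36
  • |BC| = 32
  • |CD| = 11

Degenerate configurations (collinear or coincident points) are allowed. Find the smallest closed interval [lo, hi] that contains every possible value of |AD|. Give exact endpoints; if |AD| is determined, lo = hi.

|AB| ∈ {36}
|BC| ∈ {32}
|CD| ∈ {11}
|AC| ∈ [4, 68]
|BD| ∈ [21, 43]
|AD| ∈ [0, 79]

|AD| ∈ [0, 79]  (≈ [0.0000, 79.0000])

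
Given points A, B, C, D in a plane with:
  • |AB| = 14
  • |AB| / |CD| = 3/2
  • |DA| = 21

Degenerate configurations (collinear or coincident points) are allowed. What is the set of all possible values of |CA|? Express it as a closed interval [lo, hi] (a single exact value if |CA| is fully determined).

|CA| ∈ [35/3, 91/3]  (≈ [11.6667, 30.3333])

|AB| ∈ {14}
|AD| ∈ {21}
|CD| ∈ {28/3}
|BD| ∈ [7, 35]
|AC| ∈ [35/3, 91/3]
|BC| ∈ [0, 133/3]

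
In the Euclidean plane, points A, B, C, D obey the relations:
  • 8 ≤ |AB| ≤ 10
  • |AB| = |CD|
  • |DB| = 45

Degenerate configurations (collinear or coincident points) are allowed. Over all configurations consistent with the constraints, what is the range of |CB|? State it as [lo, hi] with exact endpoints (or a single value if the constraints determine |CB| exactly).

|AB| ∈ [8, 10]
|BD| ∈ {45}
|CD| ∈ [8, 10]
|AD| ∈ [35, 55]
|BC| ∈ [35, 55]
|AC| ∈ [25, 65]

|CB| ∈ [35, 55]  (≈ [35.0000, 55.0000])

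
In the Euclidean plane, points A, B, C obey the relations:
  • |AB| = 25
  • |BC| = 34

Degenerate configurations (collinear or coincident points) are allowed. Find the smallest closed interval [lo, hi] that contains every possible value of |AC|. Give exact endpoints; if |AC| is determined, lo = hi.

|AB| ∈ {25}
|BC| ∈ {34}
|AC| ∈ [9, 59]

|AC| ∈ [9, 59]  (≈ [9.0000, 59.0000])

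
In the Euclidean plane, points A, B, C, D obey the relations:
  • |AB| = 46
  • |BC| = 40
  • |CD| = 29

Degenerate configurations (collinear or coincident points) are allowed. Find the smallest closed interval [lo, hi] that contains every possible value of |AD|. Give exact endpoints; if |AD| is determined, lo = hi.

|AD| ∈ [0, 115]  (≈ [0.0000, 115.0000])

|AB| ∈ {46}
|BC| ∈ {40}
|CD| ∈ {29}
|AC| ∈ [6, 86]
|BD| ∈ [11, 69]
|AD| ∈ [0, 115]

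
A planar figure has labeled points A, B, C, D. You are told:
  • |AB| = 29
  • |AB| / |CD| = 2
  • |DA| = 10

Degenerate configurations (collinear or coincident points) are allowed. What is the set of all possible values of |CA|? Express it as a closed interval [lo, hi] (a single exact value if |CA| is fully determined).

|AB| ∈ {29}
|AD| ∈ {10}
|CD| ∈ {29/2}
|BD| ∈ [19, 39]
|AC| ∈ [9/2, 49/2]
|BC| ∈ [9/2, 107/2]

|CA| ∈ [9/2, 49/2]  (≈ [4.5000, 24.5000])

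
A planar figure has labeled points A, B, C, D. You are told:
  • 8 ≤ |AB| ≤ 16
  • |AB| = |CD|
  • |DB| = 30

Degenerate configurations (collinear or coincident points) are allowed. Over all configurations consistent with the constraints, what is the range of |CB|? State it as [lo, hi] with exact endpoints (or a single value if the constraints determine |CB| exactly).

|CB| ∈ [14, 46]  (≈ [14.0000, 46.0000])

|AB| ∈ [8, 16]
|BD| ∈ {30}
|CD| ∈ [8, 16]
|AD| ∈ [14, 46]
|BC| ∈ [14, 46]
|AC| ∈ [0, 62]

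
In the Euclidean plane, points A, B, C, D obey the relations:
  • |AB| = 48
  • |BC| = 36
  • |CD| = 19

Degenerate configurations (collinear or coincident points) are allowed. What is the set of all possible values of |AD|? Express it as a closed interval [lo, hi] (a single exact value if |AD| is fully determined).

|AB| ∈ {48}
|BC| ∈ {36}
|CD| ∈ {19}
|AC| ∈ [12, 84]
|BD| ∈ [17, 55]
|AD| ∈ [0, 103]

|AD| ∈ [0, 103]  (≈ [0.0000, 103.0000])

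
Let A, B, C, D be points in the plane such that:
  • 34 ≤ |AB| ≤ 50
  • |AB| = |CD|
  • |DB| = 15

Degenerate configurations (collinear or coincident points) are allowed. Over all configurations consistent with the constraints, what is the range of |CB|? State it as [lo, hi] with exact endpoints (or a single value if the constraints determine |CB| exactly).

|AB| ∈ [34, 50]
|BD| ∈ {15}
|CD| ∈ [34, 50]
|AD| ∈ [19, 65]
|BC| ∈ [19, 65]
|AC| ∈ [0, 115]

|CB| ∈ [19, 65]  (≈ [19.0000, 65.0000])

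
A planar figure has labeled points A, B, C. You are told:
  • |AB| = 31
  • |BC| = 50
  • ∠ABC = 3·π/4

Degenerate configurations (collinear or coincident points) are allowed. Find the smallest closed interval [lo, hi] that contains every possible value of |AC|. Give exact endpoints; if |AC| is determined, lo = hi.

|AB| ∈ {31}
|BC| ∈ {50}
|AC| ∈ {√(1550·√(2) + 3461)}

|AC| = √(1550·√(2) + 3461)  (≈ 75.1866)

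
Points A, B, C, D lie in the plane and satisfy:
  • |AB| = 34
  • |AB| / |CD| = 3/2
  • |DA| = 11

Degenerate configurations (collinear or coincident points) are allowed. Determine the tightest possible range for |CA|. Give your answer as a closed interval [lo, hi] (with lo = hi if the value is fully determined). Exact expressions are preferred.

|AB| ∈ {34}
|AD| ∈ {11}
|CD| ∈ {68/3}
|BD| ∈ [23, 45]
|AC| ∈ [35/3, 101/3]
|BC| ∈ [1/3, 203/3]

|CA| ∈ [35/3, 101/3]  (≈ [11.6667, 33.6667])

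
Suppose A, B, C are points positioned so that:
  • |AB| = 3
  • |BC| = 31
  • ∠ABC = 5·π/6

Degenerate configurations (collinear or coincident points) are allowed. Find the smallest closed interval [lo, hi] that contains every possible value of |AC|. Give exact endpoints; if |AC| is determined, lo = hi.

|AB| ∈ {3}
|BC| ∈ {31}
|AC| ∈ {√(93·√(3) + 970)}

|AC| = √(93·√(3) + 970)  (≈ 33.6315)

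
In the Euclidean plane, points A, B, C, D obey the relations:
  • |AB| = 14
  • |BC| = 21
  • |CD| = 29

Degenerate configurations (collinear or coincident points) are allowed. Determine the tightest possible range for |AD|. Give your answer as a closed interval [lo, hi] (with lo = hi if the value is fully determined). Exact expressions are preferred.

|AD| ∈ [0, 64]  (≈ [0.0000, 64.0000])

|AB| ∈ {14}
|BC| ∈ {21}
|CD| ∈ {29}
|AC| ∈ [7, 35]
|BD| ∈ [8, 50]
|AD| ∈ [0, 64]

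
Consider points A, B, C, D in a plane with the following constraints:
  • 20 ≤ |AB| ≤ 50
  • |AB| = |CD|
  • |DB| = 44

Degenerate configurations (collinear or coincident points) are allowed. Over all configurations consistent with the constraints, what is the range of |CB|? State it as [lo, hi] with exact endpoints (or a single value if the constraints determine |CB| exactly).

|CB| ∈ [0, 94]  (≈ [0.0000, 94.0000])

|AB| ∈ [20, 50]
|BD| ∈ {44}
|CD| ∈ [20, 50]
|AD| ∈ [0, 94]
|BC| ∈ [0, 94]
|AC| ∈ [0, 144]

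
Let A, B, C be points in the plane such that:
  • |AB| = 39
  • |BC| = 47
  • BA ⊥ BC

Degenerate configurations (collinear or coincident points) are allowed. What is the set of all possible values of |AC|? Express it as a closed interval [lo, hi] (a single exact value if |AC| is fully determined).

|AC| = √(3730)  (≈ 61.0737)

|AB| ∈ {39}
|BC| ∈ {47}
|AC| ∈ {√(3730)}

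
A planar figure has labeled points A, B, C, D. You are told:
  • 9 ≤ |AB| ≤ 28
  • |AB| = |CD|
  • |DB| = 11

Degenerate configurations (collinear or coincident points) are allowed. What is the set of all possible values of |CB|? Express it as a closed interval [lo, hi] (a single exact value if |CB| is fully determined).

|AB| ∈ [9, 28]
|BD| ∈ {11}
|CD| ∈ [9, 28]
|AD| ∈ [0, 39]
|BC| ∈ [0, 39]
|AC| ∈ [0, 67]

|CB| ∈ [0, 39]  (≈ [0.0000, 39.0000])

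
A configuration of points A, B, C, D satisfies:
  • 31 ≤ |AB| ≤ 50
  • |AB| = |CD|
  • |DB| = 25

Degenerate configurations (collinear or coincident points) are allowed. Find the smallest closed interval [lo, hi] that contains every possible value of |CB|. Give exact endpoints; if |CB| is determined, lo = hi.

|CB| ∈ [6, 75]  (≈ [6.0000, 75.0000])

|AB| ∈ [31, 50]
|BD| ∈ {25}
|CD| ∈ [31, 50]
|AD| ∈ [6, 75]
|BC| ∈ [6, 75]
|AC| ∈ [0, 125]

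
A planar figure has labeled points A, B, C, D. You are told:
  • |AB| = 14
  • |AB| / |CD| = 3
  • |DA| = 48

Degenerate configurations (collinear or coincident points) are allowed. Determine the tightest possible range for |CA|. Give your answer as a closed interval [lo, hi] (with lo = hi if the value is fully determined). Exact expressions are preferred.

|AB| ∈ {14}
|AD| ∈ {48}
|CD| ∈ {14/3}
|BD| ∈ [34, 62]
|AC| ∈ [130/3, 158/3]
|BC| ∈ [88/3, 200/3]

|CA| ∈ [130/3, 158/3]  (≈ [43.3333, 52.6667])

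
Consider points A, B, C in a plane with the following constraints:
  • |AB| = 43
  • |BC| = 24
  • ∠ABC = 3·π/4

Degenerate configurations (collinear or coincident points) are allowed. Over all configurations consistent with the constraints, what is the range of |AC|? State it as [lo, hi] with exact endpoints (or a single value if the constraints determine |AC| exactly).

|AB| ∈ {43}
|BC| ∈ {24}
|AC| ∈ {√(1032·√(2) + 2425)}

|AC| = √(1032·√(2) + 2425)  (≈ 62.3255)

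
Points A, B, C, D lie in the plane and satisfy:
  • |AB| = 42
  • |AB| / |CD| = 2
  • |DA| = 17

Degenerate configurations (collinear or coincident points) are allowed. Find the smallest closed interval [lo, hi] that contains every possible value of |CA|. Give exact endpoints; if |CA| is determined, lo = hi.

|AB| ∈ {42}
|AD| ∈ {17}
|CD| ∈ {21}
|BD| ∈ [25, 59]
|AC| ∈ [4, 38]
|BC| ∈ [4, 80]

|CA| ∈ [4, 38]  (≈ [4.0000, 38.0000])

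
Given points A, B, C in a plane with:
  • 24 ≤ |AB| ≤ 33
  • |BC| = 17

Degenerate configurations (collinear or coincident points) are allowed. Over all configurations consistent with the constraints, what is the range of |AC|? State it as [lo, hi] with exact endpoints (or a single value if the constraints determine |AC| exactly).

|AB| ∈ [24, 33]
|BC| ∈ {17}
|AC| ∈ [7, 50]

|AC| ∈ [7, 50]  (≈ [7.0000, 50.0000])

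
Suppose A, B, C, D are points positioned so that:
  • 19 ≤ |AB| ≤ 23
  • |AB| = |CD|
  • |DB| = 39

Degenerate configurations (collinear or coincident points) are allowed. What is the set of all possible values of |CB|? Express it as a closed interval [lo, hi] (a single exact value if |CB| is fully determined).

|AB| ∈ [19, 23]
|BD| ∈ {39}
|CD| ∈ [19, 23]
|AD| ∈ [16, 62]
|BC| ∈ [16, 62]
|AC| ∈ [0, 85]

|CB| ∈ [16, 62]  (≈ [16.0000, 62.0000])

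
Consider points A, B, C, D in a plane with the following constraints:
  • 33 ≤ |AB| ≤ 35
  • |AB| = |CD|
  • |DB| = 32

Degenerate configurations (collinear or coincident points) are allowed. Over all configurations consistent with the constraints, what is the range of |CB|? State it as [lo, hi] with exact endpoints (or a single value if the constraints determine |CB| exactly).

|AB| ∈ [33, 35]
|BD| ∈ {32}
|CD| ∈ [33, 35]
|AD| ∈ [1, 67]
|BC| ∈ [1, 67]
|AC| ∈ [0, 102]

|CB| ∈ [1, 67]  (≈ [1.0000, 67.0000])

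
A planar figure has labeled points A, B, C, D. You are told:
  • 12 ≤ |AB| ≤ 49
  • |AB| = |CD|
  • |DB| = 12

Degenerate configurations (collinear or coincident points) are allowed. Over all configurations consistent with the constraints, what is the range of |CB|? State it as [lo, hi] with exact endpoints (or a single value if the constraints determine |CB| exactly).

|AB| ∈ [12, 49]
|BD| ∈ {12}
|CD| ∈ [12, 49]
|AD| ∈ [0, 61]
|BC| ∈ [0, 61]
|AC| ∈ [0, 110]

|CB| ∈ [0, 61]  (≈ [0.0000, 61.0000])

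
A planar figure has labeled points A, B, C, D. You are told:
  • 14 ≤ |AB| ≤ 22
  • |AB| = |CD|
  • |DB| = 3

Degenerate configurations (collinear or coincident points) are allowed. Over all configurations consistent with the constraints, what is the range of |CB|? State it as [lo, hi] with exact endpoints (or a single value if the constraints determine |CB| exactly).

|AB| ∈ [14, 22]
|BD| ∈ {3}
|CD| ∈ [14, 22]
|AD| ∈ [11, 25]
|BC| ∈ [11, 25]
|AC| ∈ [0, 47]

|CB| ∈ [11, 25]  (≈ [11.0000, 25.0000])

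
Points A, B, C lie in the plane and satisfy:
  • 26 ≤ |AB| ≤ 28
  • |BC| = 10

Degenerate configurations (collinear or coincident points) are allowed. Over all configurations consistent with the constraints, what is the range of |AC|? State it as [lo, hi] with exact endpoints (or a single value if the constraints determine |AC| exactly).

|AB| ∈ [26, 28]
|BC| ∈ {10}
|AC| ∈ [16, 38]

|AC| ∈ [16, 38]  (≈ [16.0000, 38.0000])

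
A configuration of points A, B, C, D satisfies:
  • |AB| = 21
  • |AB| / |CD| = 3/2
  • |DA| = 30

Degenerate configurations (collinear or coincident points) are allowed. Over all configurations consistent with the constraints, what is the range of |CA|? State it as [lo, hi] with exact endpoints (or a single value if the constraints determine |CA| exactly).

|CA| ∈ [16, 44]  (≈ [16.0000, 44.0000])

|AB| ∈ {21}
|AD| ∈ {30}
|CD| ∈ {14}
|BD| ∈ [9, 51]
|AC| ∈ [16, 44]
|BC| ∈ [0, 65]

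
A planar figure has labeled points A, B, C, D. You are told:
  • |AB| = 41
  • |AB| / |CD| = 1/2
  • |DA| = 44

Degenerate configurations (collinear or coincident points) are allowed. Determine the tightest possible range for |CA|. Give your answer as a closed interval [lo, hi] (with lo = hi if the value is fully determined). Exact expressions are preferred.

|AB| ∈ {41}
|AD| ∈ {44}
|CD| ∈ {82}
|BD| ∈ [3, 85]
|AC| ∈ [38, 126]
|BC| ∈ [0, 167]

|CA| ∈ [38, 126]  (≈ [38.0000, 126.0000])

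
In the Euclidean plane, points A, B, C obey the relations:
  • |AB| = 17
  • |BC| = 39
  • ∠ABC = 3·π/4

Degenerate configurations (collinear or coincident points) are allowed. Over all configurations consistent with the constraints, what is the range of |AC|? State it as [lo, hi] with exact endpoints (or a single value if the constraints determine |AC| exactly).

|AB| ∈ {17}
|BC| ∈ {39}
|AC| ∈ {√(663·√(2) + 1810)}

|AC| = √(663·√(2) + 1810)  (≈ 52.4178)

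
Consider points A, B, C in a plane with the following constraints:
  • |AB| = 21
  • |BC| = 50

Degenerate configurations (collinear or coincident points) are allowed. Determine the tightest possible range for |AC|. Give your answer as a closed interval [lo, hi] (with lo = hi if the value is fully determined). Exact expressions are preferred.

|AC| ∈ [29, 71]  (≈ [29.0000, 71.0000])

|AB| ∈ {21}
|BC| ∈ {50}
|AC| ∈ [29, 71]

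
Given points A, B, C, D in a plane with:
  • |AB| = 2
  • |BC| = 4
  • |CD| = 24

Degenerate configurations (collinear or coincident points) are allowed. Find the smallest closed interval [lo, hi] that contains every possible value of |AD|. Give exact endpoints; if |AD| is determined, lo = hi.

|AD| ∈ [18, 30]  (≈ [18.0000, 30.0000])

|AB| ∈ {2}
|BC| ∈ {4}
|CD| ∈ {24}
|AC| ∈ [2, 6]
|BD| ∈ [20, 28]
|AD| ∈ [18, 30]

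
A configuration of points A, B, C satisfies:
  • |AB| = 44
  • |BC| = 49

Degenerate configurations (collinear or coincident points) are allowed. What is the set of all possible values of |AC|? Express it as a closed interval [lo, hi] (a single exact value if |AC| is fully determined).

|AC| ∈ [5, 93]  (≈ [5.0000, 93.0000])

|AB| ∈ {44}
|BC| ∈ {49}
|AC| ∈ [5, 93]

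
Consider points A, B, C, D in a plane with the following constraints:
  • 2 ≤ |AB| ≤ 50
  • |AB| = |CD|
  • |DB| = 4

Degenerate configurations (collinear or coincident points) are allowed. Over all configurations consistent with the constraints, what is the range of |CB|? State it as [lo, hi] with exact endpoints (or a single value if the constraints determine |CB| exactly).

|AB| ∈ [2, 50]
|BD| ∈ {4}
|CD| ∈ [2, 50]
|AD| ∈ [0, 54]
|BC| ∈ [0, 54]
|AC| ∈ [0, 104]

|CB| ∈ [0, 54]  (≈ [0.0000, 54.0000])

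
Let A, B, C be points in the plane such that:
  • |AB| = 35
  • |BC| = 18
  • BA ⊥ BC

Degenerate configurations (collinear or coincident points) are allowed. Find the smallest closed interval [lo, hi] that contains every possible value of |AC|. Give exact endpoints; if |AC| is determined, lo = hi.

|AC| = √(1549)  (≈ 39.3573)

|AB| ∈ {35}
|BC| ∈ {18}
|AC| ∈ {√(1549)}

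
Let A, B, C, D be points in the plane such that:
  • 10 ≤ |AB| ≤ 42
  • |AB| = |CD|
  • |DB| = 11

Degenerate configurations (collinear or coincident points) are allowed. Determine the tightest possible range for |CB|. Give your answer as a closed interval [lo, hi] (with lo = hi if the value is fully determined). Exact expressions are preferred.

|AB| ∈ [10, 42]
|BD| ∈ {11}
|CD| ∈ [10, 42]
|AD| ∈ [0, 53]
|BC| ∈ [0, 53]
|AC| ∈ [0, 95]

|CB| ∈ [0, 53]  (≈ [0.0000, 53.0000])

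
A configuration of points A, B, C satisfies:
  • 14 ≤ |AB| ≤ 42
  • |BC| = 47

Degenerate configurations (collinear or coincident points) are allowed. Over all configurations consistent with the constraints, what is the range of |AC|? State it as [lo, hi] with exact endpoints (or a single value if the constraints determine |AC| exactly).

|AB| ∈ [14, 42]
|BC| ∈ {47}
|AC| ∈ [5, 89]

|AC| ∈ [5, 89]  (≈ [5.0000, 89.0000])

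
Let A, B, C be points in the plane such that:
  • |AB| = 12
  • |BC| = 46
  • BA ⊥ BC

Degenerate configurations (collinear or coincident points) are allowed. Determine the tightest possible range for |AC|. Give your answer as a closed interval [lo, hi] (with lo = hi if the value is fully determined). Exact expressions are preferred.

|AB| ∈ {12}
|BC| ∈ {46}
|AC| ∈ {2·√(565)}

|AC| = 2·√(565)  (≈ 47.5395)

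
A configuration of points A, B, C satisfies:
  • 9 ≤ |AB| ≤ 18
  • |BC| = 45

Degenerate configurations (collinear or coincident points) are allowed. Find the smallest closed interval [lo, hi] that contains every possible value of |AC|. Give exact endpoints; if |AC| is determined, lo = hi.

|AC| ∈ [27, 63]  (≈ [27.0000, 63.0000])

|AB| ∈ [9, 18]
|BC| ∈ {45}
|AC| ∈ [27, 63]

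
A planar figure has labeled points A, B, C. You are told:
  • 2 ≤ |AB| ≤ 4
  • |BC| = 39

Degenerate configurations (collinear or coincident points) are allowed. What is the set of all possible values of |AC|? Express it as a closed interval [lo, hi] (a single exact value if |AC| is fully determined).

|AC| ∈ [35, 43]  (≈ [35.0000, 43.0000])

|AB| ∈ [2, 4]
|BC| ∈ {39}
|AC| ∈ [35, 43]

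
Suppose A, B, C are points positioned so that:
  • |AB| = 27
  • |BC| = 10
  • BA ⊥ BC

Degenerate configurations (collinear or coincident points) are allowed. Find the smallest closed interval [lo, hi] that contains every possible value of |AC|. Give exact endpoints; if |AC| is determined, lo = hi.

|AB| ∈ {27}
|BC| ∈ {10}
|AC| ∈ {√(829)}

|AC| = √(829)  (≈ 28.7924)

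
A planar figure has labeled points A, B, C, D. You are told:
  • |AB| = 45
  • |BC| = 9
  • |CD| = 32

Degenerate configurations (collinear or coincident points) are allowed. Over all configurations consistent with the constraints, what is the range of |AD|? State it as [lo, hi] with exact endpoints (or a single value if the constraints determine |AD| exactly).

|AB| ∈ {45}
|BC| ∈ {9}
|CD| ∈ {32}
|AC| ∈ [36, 54]
|BD| ∈ [23, 41]
|AD| ∈ [4, 86]

|AD| ∈ [4, 86]  (≈ [4.0000, 86.0000])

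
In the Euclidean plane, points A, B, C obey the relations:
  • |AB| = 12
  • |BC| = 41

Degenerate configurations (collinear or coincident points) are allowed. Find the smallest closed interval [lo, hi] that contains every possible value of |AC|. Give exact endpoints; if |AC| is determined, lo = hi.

|AC| ∈ [29, 53]  (≈ [29.0000, 53.0000])

|AB| ∈ {12}
|BC| ∈ {41}
|AC| ∈ [29, 53]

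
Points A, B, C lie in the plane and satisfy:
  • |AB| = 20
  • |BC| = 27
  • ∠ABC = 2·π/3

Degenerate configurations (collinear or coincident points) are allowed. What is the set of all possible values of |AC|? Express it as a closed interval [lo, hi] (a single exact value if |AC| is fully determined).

|AB| ∈ {20}
|BC| ∈ {27}
|AC| ∈ {√(1669)}

|AC| = √(1669)  (≈ 40.8534)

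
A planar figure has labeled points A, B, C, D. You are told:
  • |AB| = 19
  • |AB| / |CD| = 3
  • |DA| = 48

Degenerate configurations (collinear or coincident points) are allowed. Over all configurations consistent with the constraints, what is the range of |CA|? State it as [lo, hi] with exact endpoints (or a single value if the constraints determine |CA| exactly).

|AB| ∈ {19}
|AD| ∈ {48}
|CD| ∈ {19/3}
|BD| ∈ [29, 67]
|AC| ∈ [125/3, 163/3]
|BC| ∈ [68/3, 220/3]

|CA| ∈ [125/3, 163/3]  (≈ [41.6667, 54.3333])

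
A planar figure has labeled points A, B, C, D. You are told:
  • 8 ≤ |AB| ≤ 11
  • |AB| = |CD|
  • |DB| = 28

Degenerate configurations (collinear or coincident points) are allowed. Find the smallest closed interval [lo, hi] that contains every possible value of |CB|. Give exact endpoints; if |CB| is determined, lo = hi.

|AB| ∈ [8, 11]
|BD| ∈ {28}
|CD| ∈ [8, 11]
|AD| ∈ [17, 39]
|BC| ∈ [17, 39]
|AC| ∈ [6, 50]

|CB| ∈ [17, 39]  (≈ [17.0000, 39.0000])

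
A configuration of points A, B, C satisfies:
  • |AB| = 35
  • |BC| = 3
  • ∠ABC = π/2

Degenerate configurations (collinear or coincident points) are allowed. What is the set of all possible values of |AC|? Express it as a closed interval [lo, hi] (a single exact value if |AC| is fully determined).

|AB| ∈ {35}
|BC| ∈ {3}
|AC| ∈ {√(1234)}

|AC| = √(1234)  (≈ 35.1283)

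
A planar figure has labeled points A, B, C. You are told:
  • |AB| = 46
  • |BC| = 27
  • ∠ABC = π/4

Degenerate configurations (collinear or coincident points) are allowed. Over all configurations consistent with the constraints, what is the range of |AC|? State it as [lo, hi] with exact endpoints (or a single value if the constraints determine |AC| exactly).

|AC| = √(2845 - 1242·√(2))  (≈ 32.9931)

|AB| ∈ {46}
|BC| ∈ {27}
|AC| ∈ {√(2845 - 1242·√(2))}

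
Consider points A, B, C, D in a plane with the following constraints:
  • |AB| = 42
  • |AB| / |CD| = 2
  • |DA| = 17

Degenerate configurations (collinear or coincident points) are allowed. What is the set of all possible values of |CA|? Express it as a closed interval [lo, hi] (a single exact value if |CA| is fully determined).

|CA| ∈ [4, 38]  (≈ [4.0000, 38.0000])

|AB| ∈ {42}
|AD| ∈ {17}
|CD| ∈ {21}
|BD| ∈ [25, 59]
|AC| ∈ [4, 38]
|BC| ∈ [4, 80]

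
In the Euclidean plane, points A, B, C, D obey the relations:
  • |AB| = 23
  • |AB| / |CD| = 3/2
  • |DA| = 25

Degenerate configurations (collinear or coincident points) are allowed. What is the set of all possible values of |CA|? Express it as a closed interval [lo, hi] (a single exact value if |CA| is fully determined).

|AB| ∈ {23}
|AD| ∈ {25}
|CD| ∈ {46/3}
|BD| ∈ [2, 48]
|AC| ∈ [29/3, 121/3]
|BC| ∈ [0, 190/3]

|CA| ∈ [29/3, 121/3]  (≈ [9.6667, 40.3333])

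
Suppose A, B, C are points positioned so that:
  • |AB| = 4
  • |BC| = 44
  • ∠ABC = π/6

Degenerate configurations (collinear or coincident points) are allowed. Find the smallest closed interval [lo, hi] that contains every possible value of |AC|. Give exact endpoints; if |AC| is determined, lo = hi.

|AC| = 4·√(122 - 11·√(3))  (≈ 40.5852)

|AB| ∈ {4}
|BC| ∈ {44}
|AC| ∈ {4·√(122 - 11·√(3))}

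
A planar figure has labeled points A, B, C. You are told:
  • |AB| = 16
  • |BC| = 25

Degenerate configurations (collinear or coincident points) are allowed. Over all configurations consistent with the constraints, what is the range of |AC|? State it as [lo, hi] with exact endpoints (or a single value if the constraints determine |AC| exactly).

|AB| ∈ {16}
|BC| ∈ {25}
|AC| ∈ [9, 41]

|AC| ∈ [9, 41]  (≈ [9.0000, 41.0000])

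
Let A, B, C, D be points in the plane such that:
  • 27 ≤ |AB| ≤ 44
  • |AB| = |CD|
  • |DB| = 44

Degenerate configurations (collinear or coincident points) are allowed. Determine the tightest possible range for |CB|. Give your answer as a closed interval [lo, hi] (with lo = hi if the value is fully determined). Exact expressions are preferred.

|CB| ∈ [0, 88]  (≈ [0.0000, 88.0000])

|AB| ∈ [27, 44]
|BD| ∈ {44}
|CD| ∈ [27, 44]
|AD| ∈ [0, 88]
|BC| ∈ [0, 88]
|AC| ∈ [0, 132]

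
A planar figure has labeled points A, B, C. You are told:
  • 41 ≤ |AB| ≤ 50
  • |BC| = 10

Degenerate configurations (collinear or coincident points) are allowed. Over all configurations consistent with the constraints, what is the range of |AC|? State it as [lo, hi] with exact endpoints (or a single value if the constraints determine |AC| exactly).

|AC| ∈ [31, 60]  (≈ [31.0000, 60.0000])

|AB| ∈ [41, 50]
|BC| ∈ {10}
|AC| ∈ [31, 60]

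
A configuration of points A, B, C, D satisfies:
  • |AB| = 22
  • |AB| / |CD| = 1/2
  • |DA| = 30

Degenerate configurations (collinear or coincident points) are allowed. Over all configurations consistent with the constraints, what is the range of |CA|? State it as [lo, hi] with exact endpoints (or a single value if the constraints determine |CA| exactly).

|AB| ∈ {22}
|AD| ∈ {30}
|CD| ∈ {44}
|BD| ∈ [8, 52]
|AC| ∈ [14, 74]
|BC| ∈ [0, 96]

|CA| ∈ [14, 74]  (≈ [14.0000, 74.0000])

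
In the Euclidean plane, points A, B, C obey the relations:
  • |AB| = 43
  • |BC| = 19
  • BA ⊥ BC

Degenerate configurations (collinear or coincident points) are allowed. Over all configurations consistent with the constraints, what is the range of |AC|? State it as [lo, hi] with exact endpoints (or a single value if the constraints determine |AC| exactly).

|AC| = √(2210)  (≈ 47.0106)

|AB| ∈ {43}
|BC| ∈ {19}
|AC| ∈ {√(2210)}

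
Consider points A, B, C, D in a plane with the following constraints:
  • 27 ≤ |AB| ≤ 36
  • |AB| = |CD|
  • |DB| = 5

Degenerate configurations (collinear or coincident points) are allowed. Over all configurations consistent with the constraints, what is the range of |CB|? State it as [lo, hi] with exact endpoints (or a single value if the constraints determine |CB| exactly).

|AB| ∈ [27, 36]
|BD| ∈ {5}
|CD| ∈ [27, 36]
|AD| ∈ [22, 41]
|BC| ∈ [22, 41]
|AC| ∈ [0, 77]

|CB| ∈ [22, 41]  (≈ [22.0000, 41.0000])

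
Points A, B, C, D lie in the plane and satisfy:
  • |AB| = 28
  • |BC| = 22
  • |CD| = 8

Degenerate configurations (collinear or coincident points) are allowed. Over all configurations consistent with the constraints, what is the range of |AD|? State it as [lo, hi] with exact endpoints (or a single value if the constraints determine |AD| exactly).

|AD| ∈ [0, 58]  (≈ [0.0000, 58.0000])

|AB| ∈ {28}
|BC| ∈ {22}
|CD| ∈ {8}
|AC| ∈ [6, 50]
|BD| ∈ [14, 30]
|AD| ∈ [0, 58]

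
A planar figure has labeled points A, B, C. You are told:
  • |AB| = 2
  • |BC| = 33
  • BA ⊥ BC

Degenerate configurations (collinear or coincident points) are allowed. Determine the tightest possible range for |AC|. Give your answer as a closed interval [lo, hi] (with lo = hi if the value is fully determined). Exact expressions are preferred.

|AB| ∈ {2}
|BC| ∈ {33}
|AC| ∈ {√(1093)}

|AC| = √(1093)  (≈ 33.0606)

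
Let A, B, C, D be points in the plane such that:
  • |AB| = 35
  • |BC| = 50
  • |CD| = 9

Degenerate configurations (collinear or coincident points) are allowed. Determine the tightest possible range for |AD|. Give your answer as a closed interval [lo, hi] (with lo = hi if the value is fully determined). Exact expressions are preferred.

|AD| ∈ [6, 94]  (≈ [6.0000, 94.0000])

|AB| ∈ {35}
|BC| ∈ {50}
|CD| ∈ {9}
|AC| ∈ [15, 85]
|BD| ∈ [41, 59]
|AD| ∈ [6, 94]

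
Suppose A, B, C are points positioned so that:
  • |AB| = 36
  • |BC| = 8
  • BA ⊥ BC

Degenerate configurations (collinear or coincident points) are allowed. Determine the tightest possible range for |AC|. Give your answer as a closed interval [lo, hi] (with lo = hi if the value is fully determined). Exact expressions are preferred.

|AC| = 4·√(85)  (≈ 36.8782)

|AB| ∈ {36}
|BC| ∈ {8}
|AC| ∈ {4·√(85)}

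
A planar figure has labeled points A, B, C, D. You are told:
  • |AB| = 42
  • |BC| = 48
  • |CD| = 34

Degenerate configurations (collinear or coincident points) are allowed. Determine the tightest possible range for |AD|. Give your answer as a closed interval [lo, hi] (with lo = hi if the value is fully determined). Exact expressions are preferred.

|AB| ∈ {42}
|BC| ∈ {48}
|CD| ∈ {34}
|AC| ∈ [6, 90]
|BD| ∈ [14, 82]
|AD| ∈ [0, 124]

|AD| ∈ [0, 124]  (≈ [0.0000, 124.0000])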